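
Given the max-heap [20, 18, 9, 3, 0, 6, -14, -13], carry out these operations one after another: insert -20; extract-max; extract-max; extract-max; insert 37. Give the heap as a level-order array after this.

insert -20:
  append -20 at index 8 → [20, 18, 9, 3, 0, 6, -14, -13, -20] (no swap needed)
extract-max → returns 20:
  remove root 20; move last element -20 to root → [-20, 18, 9, 3, 0, 6, -14, -13]
  -20 vs larger child 18 at index 1, swap → [18, -20, 9, 3, 0, 6, -14, -13]
  -20 vs larger child 3 at index 3, swap → [18, 3, 9, -20, 0, 6, -14, -13]
  -20 vs only child -13 at index 7, swap → [18, 3, 9, -13, 0, 6, -14, -20]
extract-max → returns 18:
  remove root 18; move last element -20 to root → [-20, 3, 9, -13, 0, 6, -14]
  -20 vs larger child 9 at index 2, swap → [9, 3, -20, -13, 0, 6, -14]
  -20 vs larger child 6 at index 5, swap → [9, 3, 6, -13, 0, -20, -14]
extract-max → returns 9:
  remove root 9; move last element -14 to root → [-14, 3, 6, -13, 0, -20]
  -14 vs larger child 6 at index 2, swap → [6, 3, -14, -13, 0, -20]
insert 37:
  append 37 at index 6 → [6, 3, -14, -13, 0, -20, 37]
  37 > parent -14 at index 2, swap → [6, 3, 37, -13, 0, -20, -14]
  37 > parent 6 at index 0, swap → [37, 3, 6, -13, 0, -20, -14]

[37, 3, 6, -13, 0, -20, -14]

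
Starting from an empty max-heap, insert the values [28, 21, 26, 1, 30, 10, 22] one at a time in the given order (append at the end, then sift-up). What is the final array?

[30, 28, 26, 1, 21, 10, 22]

Insert 28:
  append 28 at index 0 → [28] (no swap needed)
Insert 21:
  append 21 at index 1 → [28, 21] (no swap needed)
Insert 26:
  append 26 at index 2 → [28, 21, 26] (no swap needed)
Insert 1:
  append 1 at index 3 → [28, 21, 26, 1] (no swap needed)
Insert 30:
  append 30 at index 4 → [28, 21, 26, 1, 30]
  30 > parent 21 at index 1, swap → [28, 30, 26, 1, 21]
  30 > parent 28 at index 0, swap → [30, 28, 26, 1, 21]
Insert 10:
  append 10 at index 5 → [30, 28, 26, 1, 21, 10] (no swap needed)
Insert 22:
  append 22 at index 6 → [30, 28, 26, 1, 21, 10, 22] (no swap needed)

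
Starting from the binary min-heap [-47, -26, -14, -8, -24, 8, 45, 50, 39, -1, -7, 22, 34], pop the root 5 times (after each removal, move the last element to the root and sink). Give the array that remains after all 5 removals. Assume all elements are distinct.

extract-min #1 returns -47:
  remove root -47; move last element 34 to root → [34, -26, -14, -8, -24, 8, 45, 50, 39, -1, -7, 22]
  34 vs smaller child -26 at index 1, swap → [-26, 34, -14, -8, -24, 8, 45, 50, 39, -1, -7, 22]
  34 vs smaller child -24 at index 4, swap → [-26, -24, -14, -8, 34, 8, 45, 50, 39, -1, -7, 22]
  34 vs smaller child -7 at index 10, swap → [-26, -24, -14, -8, -7, 8, 45, 50, 39, -1, 34, 22]
extract-min #2 returns -26:
  remove root -26; move last element 22 to root → [22, -24, -14, -8, -7, 8, 45, 50, 39, -1, 34]
  22 vs smaller child -24 at index 1, swap → [-24, 22, -14, -8, -7, 8, 45, 50, 39, -1, 34]
  22 vs smaller child -8 at index 3, swap → [-24, -8, -14, 22, -7, 8, 45, 50, 39, -1, 34]
extract-min #3 returns -24:
  remove root -24; move last element 34 to root → [34, -8, -14, 22, -7, 8, 45, 50, 39, -1]
  34 vs smaller child -14 at index 2, swap → [-14, -8, 34, 22, -7, 8, 45, 50, 39, -1]
  34 vs smaller child 8 at index 5, swap → [-14, -8, 8, 22, -7, 34, 45, 50, 39, -1]
extract-min #4 returns -14:
  remove root -14; move last element -1 to root → [-1, -8, 8, 22, -7, 34, 45, 50, 39]
  -1 vs smaller child -8 at index 1, swap → [-8, -1, 8, 22, -7, 34, 45, 50, 39]
  -1 vs smaller child -7 at index 4, swap → [-8, -7, 8, 22, -1, 34, 45, 50, 39]
extract-min #5 returns -8:
  remove root -8; move last element 39 to root → [39, -7, 8, 22, -1, 34, 45, 50]
  39 vs smaller child -7 at index 1, swap → [-7, 39, 8, 22, -1, 34, 45, 50]
  39 vs smaller child -1 at index 4, swap → [-7, -1, 8, 22, 39, 34, 45, 50]

[-7, -1, 8, 22, 39, 34, 45, 50]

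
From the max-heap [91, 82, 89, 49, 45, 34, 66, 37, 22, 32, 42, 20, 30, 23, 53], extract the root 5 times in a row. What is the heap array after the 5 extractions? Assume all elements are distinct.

extract-max #1 returns 91:
  remove root 91; move last element 53 to root → [53, 82, 89, 49, 45, 34, 66, 37, 22, 32, 42, 20, 30, 23]
  53 vs larger child 89 at index 2, swap → [89, 82, 53, 49, 45, 34, 66, 37, 22, 32, 42, 20, 30, 23]
  53 vs larger child 66 at index 6, swap → [89, 82, 66, 49, 45, 34, 53, 37, 22, 32, 42, 20, 30, 23]
extract-max #2 returns 89:
  remove root 89; move last element 23 to root → [23, 82, 66, 49, 45, 34, 53, 37, 22, 32, 42, 20, 30]
  23 vs larger child 82 at index 1, swap → [82, 23, 66, 49, 45, 34, 53, 37, 22, 32, 42, 20, 30]
  23 vs larger child 49 at index 3, swap → [82, 49, 66, 23, 45, 34, 53, 37, 22, 32, 42, 20, 30]
  23 vs larger child 37 at index 7, swap → [82, 49, 66, 37, 45, 34, 53, 23, 22, 32, 42, 20, 30]
extract-max #3 returns 82:
  remove root 82; move last element 30 to root → [30, 49, 66, 37, 45, 34, 53, 23, 22, 32, 42, 20]
  30 vs larger child 66 at index 2, swap → [66, 49, 30, 37, 45, 34, 53, 23, 22, 32, 42, 20]
  30 vs larger child 53 at index 6, swap → [66, 49, 53, 37, 45, 34, 30, 23, 22, 32, 42, 20]
extract-max #4 returns 66:
  remove root 66; move last element 20 to root → [20, 49, 53, 37, 45, 34, 30, 23, 22, 32, 42]
  20 vs larger child 53 at index 2, swap → [53, 49, 20, 37, 45, 34, 30, 23, 22, 32, 42]
  20 vs larger child 34 at index 5, swap → [53, 49, 34, 37, 45, 20, 30, 23, 22, 32, 42]
extract-max #5 returns 53:
  remove root 53; move last element 42 to root → [42, 49, 34, 37, 45, 20, 30, 23, 22, 32]
  42 vs larger child 49 at index 1, swap → [49, 42, 34, 37, 45, 20, 30, 23, 22, 32]
  42 vs larger child 45 at index 4, swap → [49, 45, 34, 37, 42, 20, 30, 23, 22, 32]

[49, 45, 34, 37, 42, 20, 30, 23, 22, 32]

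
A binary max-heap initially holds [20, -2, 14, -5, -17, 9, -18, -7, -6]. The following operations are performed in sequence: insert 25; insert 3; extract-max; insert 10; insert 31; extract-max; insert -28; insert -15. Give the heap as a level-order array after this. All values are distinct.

[20, 10, 14, -5, 3, 9, -18, -7, -6, -17, -2, -28, -15]

insert 25:
  append 25 at index 9 → [20, -2, 14, -5, -17, 9, -18, -7, -6, 25]
  25 > parent -17 at index 4, swap → [20, -2, 14, -5, 25, 9, -18, -7, -6, -17]
  25 > parent -2 at index 1, swap → [20, 25, 14, -5, -2, 9, -18, -7, -6, -17]
  25 > parent 20 at index 0, swap → [25, 20, 14, -5, -2, 9, -18, -7, -6, -17]
insert 3:
  append 3 at index 10 → [25, 20, 14, -5, -2, 9, -18, -7, -6, -17, 3]
  3 > parent -2 at index 4, swap → [25, 20, 14, -5, 3, 9, -18, -7, -6, -17, -2]
extract-max → returns 25:
  remove root 25; move last element -2 to root → [-2, 20, 14, -5, 3, 9, -18, -7, -6, -17]
  -2 vs larger child 20 at index 1, swap → [20, -2, 14, -5, 3, 9, -18, -7, -6, -17]
  -2 vs larger child 3 at index 4, swap → [20, 3, 14, -5, -2, 9, -18, -7, -6, -17]
insert 10:
  append 10 at index 10 → [20, 3, 14, -5, -2, 9, -18, -7, -6, -17, 10]
  10 > parent -2 at index 4, swap → [20, 3, 14, -5, 10, 9, -18, -7, -6, -17, -2]
  10 > parent 3 at index 1, swap → [20, 10, 14, -5, 3, 9, -18, -7, -6, -17, -2]
insert 31:
  append 31 at index 11 → [20, 10, 14, -5, 3, 9, -18, -7, -6, -17, -2, 31]
  31 > parent 9 at index 5, swap → [20, 10, 14, -5, 3, 31, -18, -7, -6, -17, -2, 9]
  31 > parent 14 at index 2, swap → [20, 10, 31, -5, 3, 14, -18, -7, -6, -17, -2, 9]
  31 > parent 20 at index 0, swap → [31, 10, 20, -5, 3, 14, -18, -7, -6, -17, -2, 9]
extract-max → returns 31:
  remove root 31; move last element 9 to root → [9, 10, 20, -5, 3, 14, -18, -7, -6, -17, -2]
  9 vs larger child 20 at index 2, swap → [20, 10, 9, -5, 3, 14, -18, -7, -6, -17, -2]
  9 vs larger child 14 at index 5, swap → [20, 10, 14, -5, 3, 9, -18, -7, -6, -17, -2]
insert -28:
  append -28 at index 11 → [20, 10, 14, -5, 3, 9, -18, -7, -6, -17, -2, -28] (no swap needed)
insert -15:
  append -15 at index 12 → [20, 10, 14, -5, 3, 9, -18, -7, -6, -17, -2, -28, -15] (no swap needed)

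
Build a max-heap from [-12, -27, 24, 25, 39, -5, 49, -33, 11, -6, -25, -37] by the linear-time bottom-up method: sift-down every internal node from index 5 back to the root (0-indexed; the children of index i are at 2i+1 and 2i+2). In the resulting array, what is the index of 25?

sift down from index 5: already satisfies heap property
sift down from index 4: already satisfies heap property
sift down from index 3: already satisfies heap property
sift down from index 2:
  24 vs larger child 49 at index 6, swap → [-12, -27, 49, 25, 39, -5, 24, -33, 11, -6, -25, -37]
sift down from index 1:
  -27 vs larger child 39 at index 4, swap → [-12, 39, 49, 25, -27, -5, 24, -33, 11, -6, -25, -37]
  -27 vs larger child -6 at index 9, swap → [-12, 39, 49, 25, -6, -5, 24, -33, 11, -27, -25, -37]
sift down from index 0:
  -12 vs larger child 49 at index 2, swap → [49, 39, -12, 25, -6, -5, 24, -33, 11, -27, -25, -37]
  -12 vs larger child 24 at index 6, swap → [49, 39, 24, 25, -6, -5, -12, -33, 11, -27, -25, -37]
resulting array: [49, 39, 24, 25, -6, -5, -12, -33, 11, -27, -25, -37]

3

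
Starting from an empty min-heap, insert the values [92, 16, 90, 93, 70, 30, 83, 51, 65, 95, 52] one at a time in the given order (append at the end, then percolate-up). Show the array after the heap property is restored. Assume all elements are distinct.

[16, 51, 30, 65, 52, 90, 83, 93, 70, 95, 92]

Insert 92:
  append 92 at index 0 → [92] (no swap needed)
Insert 16:
  append 16 at index 1 → [92, 16]
  16 < parent 92 at index 0, swap → [16, 92]
Insert 90:
  append 90 at index 2 → [16, 92, 90] (no swap needed)
Insert 93:
  append 93 at index 3 → [16, 92, 90, 93] (no swap needed)
Insert 70:
  append 70 at index 4 → [16, 92, 90, 93, 70]
  70 < parent 92 at index 1, swap → [16, 70, 90, 93, 92]
Insert 30:
  append 30 at index 5 → [16, 70, 90, 93, 92, 30]
  30 < parent 90 at index 2, swap → [16, 70, 30, 93, 92, 90]
Insert 83:
  append 83 at index 6 → [16, 70, 30, 93, 92, 90, 83] (no swap needed)
Insert 51:
  append 51 at index 7 → [16, 70, 30, 93, 92, 90, 83, 51]
  51 < parent 93 at index 3, swap → [16, 70, 30, 51, 92, 90, 83, 93]
  51 < parent 70 at index 1, swap → [16, 51, 30, 70, 92, 90, 83, 93]
Insert 65:
  append 65 at index 8 → [16, 51, 30, 70, 92, 90, 83, 93, 65]
  65 < parent 70 at index 3, swap → [16, 51, 30, 65, 92, 90, 83, 93, 70]
Insert 95:
  append 95 at index 9 → [16, 51, 30, 65, 92, 90, 83, 93, 70, 95] (no swap needed)
Insert 52:
  append 52 at index 10 → [16, 51, 30, 65, 92, 90, 83, 93, 70, 95, 52]
  52 < parent 92 at index 4, swap → [16, 51, 30, 65, 52, 90, 83, 93, 70, 95, 92]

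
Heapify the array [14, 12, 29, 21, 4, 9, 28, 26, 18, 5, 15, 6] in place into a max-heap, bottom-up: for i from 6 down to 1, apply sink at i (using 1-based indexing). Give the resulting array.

sift down from index 6: already satisfies heap property
sift down from index 5:
  4 vs larger child 15 at index 11, swap → [14, 12, 29, 21, 15, 9, 28, 26, 18, 5, 4, 6]
sift down from index 4:
  21 vs larger child 26 at index 8, swap → [14, 12, 29, 26, 15, 9, 28, 21, 18, 5, 4, 6]
sift down from index 3: already satisfies heap property
sift down from index 2:
  12 vs larger child 26 at index 4, swap → [14, 26, 29, 12, 15, 9, 28, 21, 18, 5, 4, 6]
  12 vs larger child 21 at index 8, swap → [14, 26, 29, 21, 15, 9, 28, 12, 18, 5, 4, 6]
sift down from index 1:
  14 vs larger child 29 at index 3, swap → [29, 26, 14, 21, 15, 9, 28, 12, 18, 5, 4, 6]
  14 vs larger child 28 at index 7, swap → [29, 26, 28, 21, 15, 9, 14, 12, 18, 5, 4, 6]

[29, 26, 28, 21, 15, 9, 14, 12, 18, 5, 4, 6]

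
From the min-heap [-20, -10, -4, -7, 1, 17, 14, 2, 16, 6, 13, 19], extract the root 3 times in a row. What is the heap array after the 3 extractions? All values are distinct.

[-4, 1, 13, 2, 6, 17, 14, 19, 16]

extract-min #1 returns -20:
  remove root -20; move last element 19 to root → [19, -10, -4, -7, 1, 17, 14, 2, 16, 6, 13]
  19 vs smaller child -10 at index 1, swap → [-10, 19, -4, -7, 1, 17, 14, 2, 16, 6, 13]
  19 vs smaller child -7 at index 3, swap → [-10, -7, -4, 19, 1, 17, 14, 2, 16, 6, 13]
  19 vs smaller child 2 at index 7, swap → [-10, -7, -4, 2, 1, 17, 14, 19, 16, 6, 13]
extract-min #2 returns -10:
  remove root -10; move last element 13 to root → [13, -7, -4, 2, 1, 17, 14, 19, 16, 6]
  13 vs smaller child -7 at index 1, swap → [-7, 13, -4, 2, 1, 17, 14, 19, 16, 6]
  13 vs smaller child 1 at index 4, swap → [-7, 1, -4, 2, 13, 17, 14, 19, 16, 6]
  13 vs only child 6 at index 9, swap → [-7, 1, -4, 2, 6, 17, 14, 19, 16, 13]
extract-min #3 returns -7:
  remove root -7; move last element 13 to root → [13, 1, -4, 2, 6, 17, 14, 19, 16]
  13 vs smaller child -4 at index 2, swap → [-4, 1, 13, 2, 6, 17, 14, 19, 16]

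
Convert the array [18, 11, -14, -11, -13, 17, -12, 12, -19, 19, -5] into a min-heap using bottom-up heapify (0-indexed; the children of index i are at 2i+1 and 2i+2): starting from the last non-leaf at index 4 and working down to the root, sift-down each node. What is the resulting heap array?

[-19, -13, -14, -11, -5, 17, -12, 12, 11, 19, 18]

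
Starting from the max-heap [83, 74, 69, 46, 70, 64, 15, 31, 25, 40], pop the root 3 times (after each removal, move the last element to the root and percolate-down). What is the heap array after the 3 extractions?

extract-max #1 returns 83:
  remove root 83; move last element 40 to root → [40, 74, 69, 46, 70, 64, 15, 31, 25]
  40 vs larger child 74 at index 1, swap → [74, 40, 69, 46, 70, 64, 15, 31, 25]
  40 vs larger child 70 at index 4, swap → [74, 70, 69, 46, 40, 64, 15, 31, 25]
extract-max #2 returns 74:
  remove root 74; move last element 25 to root → [25, 70, 69, 46, 40, 64, 15, 31]
  25 vs larger child 70 at index 1, swap → [70, 25, 69, 46, 40, 64, 15, 31]
  25 vs larger child 46 at index 3, swap → [70, 46, 69, 25, 40, 64, 15, 31]
  25 vs only child 31 at index 7, swap → [70, 46, 69, 31, 40, 64, 15, 25]
extract-max #3 returns 70:
  remove root 70; move last element 25 to root → [25, 46, 69, 31, 40, 64, 15]
  25 vs larger child 69 at index 2, swap → [69, 46, 25, 31, 40, 64, 15]
  25 vs larger child 64 at index 5, swap → [69, 46, 64, 31, 40, 25, 15]

[69, 46, 64, 31, 40, 25, 15]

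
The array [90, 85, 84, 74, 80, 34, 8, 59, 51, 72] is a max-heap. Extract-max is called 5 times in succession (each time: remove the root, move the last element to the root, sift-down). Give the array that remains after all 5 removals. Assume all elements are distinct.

[72, 59, 51, 34, 8]

extract-max #1 returns 90:
  remove root 90; move last element 72 to root → [72, 85, 84, 74, 80, 34, 8, 59, 51]
  72 vs larger child 85 at index 1, swap → [85, 72, 84, 74, 80, 34, 8, 59, 51]
  72 vs larger child 80 at index 4, swap → [85, 80, 84, 74, 72, 34, 8, 59, 51]
extract-max #2 returns 85:
  remove root 85; move last element 51 to root → [51, 80, 84, 74, 72, 34, 8, 59]
  51 vs larger child 84 at index 2, swap → [84, 80, 51, 74, 72, 34, 8, 59]
extract-max #3 returns 84:
  remove root 84; move last element 59 to root → [59, 80, 51, 74, 72, 34, 8]
  59 vs larger child 80 at index 1, swap → [80, 59, 51, 74, 72, 34, 8]
  59 vs larger child 74 at index 3, swap → [80, 74, 51, 59, 72, 34, 8]
extract-max #4 returns 80:
  remove root 80; move last element 8 to root → [8, 74, 51, 59, 72, 34]
  8 vs larger child 74 at index 1, swap → [74, 8, 51, 59, 72, 34]
  8 vs larger child 72 at index 4, swap → [74, 72, 51, 59, 8, 34]
extract-max #5 returns 74:
  remove root 74; move last element 34 to root → [34, 72, 51, 59, 8]
  34 vs larger child 72 at index 1, swap → [72, 34, 51, 59, 8]
  34 vs larger child 59 at index 3, swap → [72, 59, 51, 34, 8]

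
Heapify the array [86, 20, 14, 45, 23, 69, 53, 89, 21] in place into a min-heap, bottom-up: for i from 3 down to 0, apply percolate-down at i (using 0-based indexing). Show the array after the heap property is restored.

sift down from index 3:
  45 vs smaller child 21 at index 8, swap → [86, 20, 14, 21, 23, 69, 53, 89, 45]
sift down from index 2: already satisfies heap property
sift down from index 1: already satisfies heap property
sift down from index 0:
  86 vs smaller child 14 at index 2, swap → [14, 20, 86, 21, 23, 69, 53, 89, 45]
  86 vs smaller child 53 at index 6, swap → [14, 20, 53, 21, 23, 69, 86, 89, 45]

[14, 20, 53, 21, 23, 69, 86, 89, 45]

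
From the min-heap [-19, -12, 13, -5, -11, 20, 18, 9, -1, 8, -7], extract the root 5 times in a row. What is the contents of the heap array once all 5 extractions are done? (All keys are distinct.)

[-1, 8, 13, 9, 18, 20]

extract-min #1 returns -19:
  remove root -19; move last element -7 to root → [-7, -12, 13, -5, -11, 20, 18, 9, -1, 8]
  -7 vs smaller child -12 at index 1, swap → [-12, -7, 13, -5, -11, 20, 18, 9, -1, 8]
  -7 vs smaller child -11 at index 4, swap → [-12, -11, 13, -5, -7, 20, 18, 9, -1, 8]
extract-min #2 returns -12:
  remove root -12; move last element 8 to root → [8, -11, 13, -5, -7, 20, 18, 9, -1]
  8 vs smaller child -11 at index 1, swap → [-11, 8, 13, -5, -7, 20, 18, 9, -1]
  8 vs smaller child -7 at index 4, swap → [-11, -7, 13, -5, 8, 20, 18, 9, -1]
extract-min #3 returns -11:
  remove root -11; move last element -1 to root → [-1, -7, 13, -5, 8, 20, 18, 9]
  -1 vs smaller child -7 at index 1, swap → [-7, -1, 13, -5, 8, 20, 18, 9]
  -1 vs smaller child -5 at index 3, swap → [-7, -5, 13, -1, 8, 20, 18, 9]
extract-min #4 returns -7:
  remove root -7; move last element 9 to root → [9, -5, 13, -1, 8, 20, 18]
  9 vs smaller child -5 at index 1, swap → [-5, 9, 13, -1, 8, 20, 18]
  9 vs smaller child -1 at index 3, swap → [-5, -1, 13, 9, 8, 20, 18]
extract-min #5 returns -5:
  remove root -5; move last element 18 to root → [18, -1, 13, 9, 8, 20]
  18 vs smaller child -1 at index 1, swap → [-1, 18, 13, 9, 8, 20]
  18 vs smaller child 8 at index 4, swap → [-1, 8, 13, 9, 18, 20]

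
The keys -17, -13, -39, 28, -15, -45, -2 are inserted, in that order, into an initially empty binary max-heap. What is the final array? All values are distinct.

[28, -13, -2, -17, -15, -45, -39]

Insert -17:
  append -17 at index 0 → [-17] (no swap needed)
Insert -13:
  append -13 at index 1 → [-17, -13]
  -13 > parent -17 at index 0, swap → [-13, -17]
Insert -39:
  append -39 at index 2 → [-13, -17, -39] (no swap needed)
Insert 28:
  append 28 at index 3 → [-13, -17, -39, 28]
  28 > parent -17 at index 1, swap → [-13, 28, -39, -17]
  28 > parent -13 at index 0, swap → [28, -13, -39, -17]
Insert -15:
  append -15 at index 4 → [28, -13, -39, -17, -15] (no swap needed)
Insert -45:
  append -45 at index 5 → [28, -13, -39, -17, -15, -45] (no swap needed)
Insert -2:
  append -2 at index 6 → [28, -13, -39, -17, -15, -45, -2]
  -2 > parent -39 at index 2, swap → [28, -13, -2, -17, -15, -45, -39]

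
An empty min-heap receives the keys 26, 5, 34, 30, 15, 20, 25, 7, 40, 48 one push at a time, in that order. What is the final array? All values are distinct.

Insert 26:
  append 26 at index 0 → [26] (no swap needed)
Insert 5:
  append 5 at index 1 → [26, 5]
  5 < parent 26 at index 0, swap → [5, 26]
Insert 34:
  append 34 at index 2 → [5, 26, 34] (no swap needed)
Insert 30:
  append 30 at index 3 → [5, 26, 34, 30] (no swap needed)
Insert 15:
  append 15 at index 4 → [5, 26, 34, 30, 15]
  15 < parent 26 at index 1, swap → [5, 15, 34, 30, 26]
Insert 20:
  append 20 at index 5 → [5, 15, 34, 30, 26, 20]
  20 < parent 34 at index 2, swap → [5, 15, 20, 30, 26, 34]
Insert 25:
  append 25 at index 6 → [5, 15, 20, 30, 26, 34, 25] (no swap needed)
Insert 7:
  append 7 at index 7 → [5, 15, 20, 30, 26, 34, 25, 7]
  7 < parent 30 at index 3, swap → [5, 15, 20, 7, 26, 34, 25, 30]
  7 < parent 15 at index 1, swap → [5, 7, 20, 15, 26, 34, 25, 30]
Insert 40:
  append 40 at index 8 → [5, 7, 20, 15, 26, 34, 25, 30, 40] (no swap needed)
Insert 48:
  append 48 at index 9 → [5, 7, 20, 15, 26, 34, 25, 30, 40, 48] (no swap needed)

[5, 7, 20, 15, 26, 34, 25, 30, 40, 48]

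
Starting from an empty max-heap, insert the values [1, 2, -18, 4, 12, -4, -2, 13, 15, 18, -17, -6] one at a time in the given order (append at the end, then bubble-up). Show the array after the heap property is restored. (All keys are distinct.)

Insert 1:
  append 1 at index 0 → [1] (no swap needed)
Insert 2:
  append 2 at index 1 → [1, 2]
  2 > parent 1 at index 0, swap → [2, 1]
Insert -18:
  append -18 at index 2 → [2, 1, -18] (no swap needed)
Insert 4:
  append 4 at index 3 → [2, 1, -18, 4]
  4 > parent 1 at index 1, swap → [2, 4, -18, 1]
  4 > parent 2 at index 0, swap → [4, 2, -18, 1]
Insert 12:
  append 12 at index 4 → [4, 2, -18, 1, 12]
  12 > parent 2 at index 1, swap → [4, 12, -18, 1, 2]
  12 > parent 4 at index 0, swap → [12, 4, -18, 1, 2]
Insert -4:
  append -4 at index 5 → [12, 4, -18, 1, 2, -4]
  -4 > parent -18 at index 2, swap → [12, 4, -4, 1, 2, -18]
Insert -2:
  append -2 at index 6 → [12, 4, -4, 1, 2, -18, -2]
  -2 > parent -4 at index 2, swap → [12, 4, -2, 1, 2, -18, -4]
Insert 13:
  append 13 at index 7 → [12, 4, -2, 1, 2, -18, -4, 13]
  13 > parent 1 at index 3, swap → [12, 4, -2, 13, 2, -18, -4, 1]
  13 > parent 4 at index 1, swap → [12, 13, -2, 4, 2, -18, -4, 1]
  13 > parent 12 at index 0, swap → [13, 12, -2, 4, 2, -18, -4, 1]
Insert 15:
  append 15 at index 8 → [13, 12, -2, 4, 2, -18, -4, 1, 15]
  15 > parent 4 at index 3, swap → [13, 12, -2, 15, 2, -18, -4, 1, 4]
  15 > parent 12 at index 1, swap → [13, 15, -2, 12, 2, -18, -4, 1, 4]
  15 > parent 13 at index 0, swap → [15, 13, -2, 12, 2, -18, -4, 1, 4]
Insert 18:
  append 18 at index 9 → [15, 13, -2, 12, 2, -18, -4, 1, 4, 18]
  18 > parent 2 at index 4, swap → [15, 13, -2, 12, 18, -18, -4, 1, 4, 2]
  18 > parent 13 at index 1, swap → [15, 18, -2, 12, 13, -18, -4, 1, 4, 2]
  18 > parent 15 at index 0, swap → [18, 15, -2, 12, 13, -18, -4, 1, 4, 2]
Insert -17:
  append -17 at index 10 → [18, 15, -2, 12, 13, -18, -4, 1, 4, 2, -17] (no swap needed)
Insert -6:
  append -6 at index 11 → [18, 15, -2, 12, 13, -18, -4, 1, 4, 2, -17, -6]
  -6 > parent -18 at index 5, swap → [18, 15, -2, 12, 13, -6, -4, 1, 4, 2, -17, -18]

[18, 15, -2, 12, 13, -6, -4, 1, 4, 2, -17, -18]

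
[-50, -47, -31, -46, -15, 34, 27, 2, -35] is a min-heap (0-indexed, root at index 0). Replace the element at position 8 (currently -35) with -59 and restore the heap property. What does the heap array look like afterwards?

[-59, -50, -31, -47, -15, 34, 27, 2, -46]

set index 8 from -35 to -59 → [-50, -47, -31, -46, -15, 34, 27, 2, -59]
-59 < parent -46 at index 3, swap → [-50, -47, -31, -59, -15, 34, 27, 2, -46]
-59 < parent -47 at index 1, swap → [-50, -59, -31, -47, -15, 34, 27, 2, -46]
-59 < parent -50 at index 0, swap → [-59, -50, -31, -47, -15, 34, 27, 2, -46]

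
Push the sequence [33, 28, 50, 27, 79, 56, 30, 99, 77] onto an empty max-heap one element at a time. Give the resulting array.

[99, 79, 56, 77, 28, 33, 30, 27, 50]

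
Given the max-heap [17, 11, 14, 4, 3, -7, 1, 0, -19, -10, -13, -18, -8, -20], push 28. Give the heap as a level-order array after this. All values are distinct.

[28, 11, 17, 4, 3, -7, 14, 0, -19, -10, -13, -18, -8, -20, 1]

append 28 at index 14 → [17, 11, 14, 4, 3, -7, 1, 0, -19, -10, -13, -18, -8, -20, 28]
28 > parent 1 at index 6, swap → [17, 11, 14, 4, 3, -7, 28, 0, -19, -10, -13, -18, -8, -20, 1]
28 > parent 14 at index 2, swap → [17, 11, 28, 4, 3, -7, 14, 0, -19, -10, -13, -18, -8, -20, 1]
28 > parent 17 at index 0, swap → [28, 11, 17, 4, 3, -7, 14, 0, -19, -10, -13, -18, -8, -20, 1]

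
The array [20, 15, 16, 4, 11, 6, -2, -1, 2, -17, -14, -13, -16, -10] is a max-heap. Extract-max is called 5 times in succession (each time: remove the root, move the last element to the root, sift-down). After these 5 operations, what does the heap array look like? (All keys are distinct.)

[4, 2, -2, -1, -14, -10, -16, -17, -13]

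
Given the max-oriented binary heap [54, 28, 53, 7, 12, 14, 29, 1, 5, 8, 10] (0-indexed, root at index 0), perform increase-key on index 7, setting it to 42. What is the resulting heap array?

[54, 42, 53, 28, 12, 14, 29, 7, 5, 8, 10]

set index 7 from 1 to 42 → [54, 28, 53, 7, 12, 14, 29, 42, 5, 8, 10]
42 > parent 7 at index 3, swap → [54, 28, 53, 42, 12, 14, 29, 7, 5, 8, 10]
42 > parent 28 at index 1, swap → [54, 42, 53, 28, 12, 14, 29, 7, 5, 8, 10]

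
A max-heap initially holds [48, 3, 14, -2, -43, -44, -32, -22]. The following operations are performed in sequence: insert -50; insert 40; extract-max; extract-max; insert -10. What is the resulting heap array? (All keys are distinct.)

[14, 3, -32, -2, -43, -44, -50, -22, -10]

insert -50:
  append -50 at index 8 → [48, 3, 14, -2, -43, -44, -32, -22, -50] (no swap needed)
insert 40:
  append 40 at index 9 → [48, 3, 14, -2, -43, -44, -32, -22, -50, 40]
  40 > parent -43 at index 4, swap → [48, 3, 14, -2, 40, -44, -32, -22, -50, -43]
  40 > parent 3 at index 1, swap → [48, 40, 14, -2, 3, -44, -32, -22, -50, -43]
extract-max → returns 48:
  remove root 48; move last element -43 to root → [-43, 40, 14, -2, 3, -44, -32, -22, -50]
  -43 vs larger child 40 at index 1, swap → [40, -43, 14, -2, 3, -44, -32, -22, -50]
  -43 vs larger child 3 at index 4, swap → [40, 3, 14, -2, -43, -44, -32, -22, -50]
extract-max → returns 40:
  remove root 40; move last element -50 to root → [-50, 3, 14, -2, -43, -44, -32, -22]
  -50 vs larger child 14 at index 2, swap → [14, 3, -50, -2, -43, -44, -32, -22]
  -50 vs larger child -32 at index 6, swap → [14, 3, -32, -2, -43, -44, -50, -22]
insert -10:
  append -10 at index 8 → [14, 3, -32, -2, -43, -44, -50, -22, -10] (no swap needed)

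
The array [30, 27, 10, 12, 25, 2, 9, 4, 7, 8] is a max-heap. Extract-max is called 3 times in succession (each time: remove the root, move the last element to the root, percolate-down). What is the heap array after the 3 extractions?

[12, 8, 10, 7, 4, 2, 9]

extract-max #1 returns 30:
  remove root 30; move last element 8 to root → [8, 27, 10, 12, 25, 2, 9, 4, 7]
  8 vs larger child 27 at index 1, swap → [27, 8, 10, 12, 25, 2, 9, 4, 7]
  8 vs larger child 25 at index 4, swap → [27, 25, 10, 12, 8, 2, 9, 4, 7]
extract-max #2 returns 27:
  remove root 27; move last element 7 to root → [7, 25, 10, 12, 8, 2, 9, 4]
  7 vs larger child 25 at index 1, swap → [25, 7, 10, 12, 8, 2, 9, 4]
  7 vs larger child 12 at index 3, swap → [25, 12, 10, 7, 8, 2, 9, 4]
extract-max #3 returns 25:
  remove root 25; move last element 4 to root → [4, 12, 10, 7, 8, 2, 9]
  4 vs larger child 12 at index 1, swap → [12, 4, 10, 7, 8, 2, 9]
  4 vs larger child 8 at index 4, swap → [12, 8, 10, 7, 4, 2, 9]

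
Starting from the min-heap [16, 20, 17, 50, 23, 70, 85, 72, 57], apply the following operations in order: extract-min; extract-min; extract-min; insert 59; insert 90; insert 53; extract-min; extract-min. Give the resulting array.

extract-min → returns 16:
  remove root 16; move last element 57 to root → [57, 20, 17, 50, 23, 70, 85, 72]
  57 vs smaller child 17 at index 2, swap → [17, 20, 57, 50, 23, 70, 85, 72]
extract-min → returns 17:
  remove root 17; move last element 72 to root → [72, 20, 57, 50, 23, 70, 85]
  72 vs smaller child 20 at index 1, swap → [20, 72, 57, 50, 23, 70, 85]
  72 vs smaller child 23 at index 4, swap → [20, 23, 57, 50, 72, 70, 85]
extract-min → returns 20:
  remove root 20; move last element 85 to root → [85, 23, 57, 50, 72, 70]
  85 vs smaller child 23 at index 1, swap → [23, 85, 57, 50, 72, 70]
  85 vs smaller child 50 at index 3, swap → [23, 50, 57, 85, 72, 70]
insert 59:
  append 59 at index 6 → [23, 50, 57, 85, 72, 70, 59] (no swap needed)
insert 90:
  append 90 at index 7 → [23, 50, 57, 85, 72, 70, 59, 90] (no swap needed)
insert 53:
  append 53 at index 8 → [23, 50, 57, 85, 72, 70, 59, 90, 53]
  53 < parent 85 at index 3, swap → [23, 50, 57, 53, 72, 70, 59, 90, 85]
extract-min → returns 23:
  remove root 23; move last element 85 to root → [85, 50, 57, 53, 72, 70, 59, 90]
  85 vs smaller child 50 at index 1, swap → [50, 85, 57, 53, 72, 70, 59, 90]
  85 vs smaller child 53 at index 3, swap → [50, 53, 57, 85, 72, 70, 59, 90]
extract-min → returns 50:
  remove root 50; move last element 90 to root → [90, 53, 57, 85, 72, 70, 59]
  90 vs smaller child 53 at index 1, swap → [53, 90, 57, 85, 72, 70, 59]
  90 vs smaller child 72 at index 4, swap → [53, 72, 57, 85, 90, 70, 59]

[53, 72, 57, 85, 90, 70, 59]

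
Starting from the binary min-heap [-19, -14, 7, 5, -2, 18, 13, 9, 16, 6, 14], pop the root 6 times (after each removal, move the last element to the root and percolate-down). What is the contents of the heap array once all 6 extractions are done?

extract-min #1 returns -19:
  remove root -19; move last element 14 to root → [14, -14, 7, 5, -2, 18, 13, 9, 16, 6]
  14 vs smaller child -14 at index 1, swap → [-14, 14, 7, 5, -2, 18, 13, 9, 16, 6]
  14 vs smaller child -2 at index 4, swap → [-14, -2, 7, 5, 14, 18, 13, 9, 16, 6]
  14 vs only child 6 at index 9, swap → [-14, -2, 7, 5, 6, 18, 13, 9, 16, 14]
extract-min #2 returns -14:
  remove root -14; move last element 14 to root → [14, -2, 7, 5, 6, 18, 13, 9, 16]
  14 vs smaller child -2 at index 1, swap → [-2, 14, 7, 5, 6, 18, 13, 9, 16]
  14 vs smaller child 5 at index 3, swap → [-2, 5, 7, 14, 6, 18, 13, 9, 16]
  14 vs smaller child 9 at index 7, swap → [-2, 5, 7, 9, 6, 18, 13, 14, 16]
extract-min #3 returns -2:
  remove root -2; move last element 16 to root → [16, 5, 7, 9, 6, 18, 13, 14]
  16 vs smaller child 5 at index 1, swap → [5, 16, 7, 9, 6, 18, 13, 14]
  16 vs smaller child 6 at index 4, swap → [5, 6, 7, 9, 16, 18, 13, 14]
extract-min #4 returns 5:
  remove root 5; move last element 14 to root → [14, 6, 7, 9, 16, 18, 13]
  14 vs smaller child 6 at index 1, swap → [6, 14, 7, 9, 16, 18, 13]
  14 vs smaller child 9 at index 3, swap → [6, 9, 7, 14, 16, 18, 13]
extract-min #5 returns 6:
  remove root 6; move last element 13 to root → [13, 9, 7, 14, 16, 18]
  13 vs smaller child 7 at index 2, swap → [7, 9, 13, 14, 16, 18]
extract-min #6 returns 7:
  remove root 7; move last element 18 to root → [18, 9, 13, 14, 16]
  18 vs smaller child 9 at index 1, swap → [9, 18, 13, 14, 16]
  18 vs smaller child 14 at index 3, swap → [9, 14, 13, 18, 16]

[9, 14, 13, 18, 16]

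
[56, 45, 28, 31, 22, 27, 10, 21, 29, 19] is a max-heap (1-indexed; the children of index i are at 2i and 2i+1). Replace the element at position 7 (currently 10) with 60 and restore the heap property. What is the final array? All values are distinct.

set index 7 from 10 to 60 → [56, 45, 28, 31, 22, 27, 60, 21, 29, 19]
60 > parent 28 at index 3, swap → [56, 45, 60, 31, 22, 27, 28, 21, 29, 19]
60 > parent 56 at index 1, swap → [60, 45, 56, 31, 22, 27, 28, 21, 29, 19]

[60, 45, 56, 31, 22, 27, 28, 21, 29, 19]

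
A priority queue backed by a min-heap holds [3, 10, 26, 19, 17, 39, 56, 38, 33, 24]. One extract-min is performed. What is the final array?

remove root 3; move last element 24 to root → [24, 10, 26, 19, 17, 39, 56, 38, 33]
24 vs smaller child 10 at index 1, swap → [10, 24, 26, 19, 17, 39, 56, 38, 33]
24 vs smaller child 17 at index 4, swap → [10, 17, 26, 19, 24, 39, 56, 38, 33]

[10, 17, 26, 19, 24, 39, 56, 38, 33]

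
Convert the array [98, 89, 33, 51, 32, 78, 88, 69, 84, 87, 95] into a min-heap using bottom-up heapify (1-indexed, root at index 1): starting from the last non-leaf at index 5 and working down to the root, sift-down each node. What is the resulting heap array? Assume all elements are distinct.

[32, 51, 33, 69, 87, 78, 88, 98, 84, 89, 95]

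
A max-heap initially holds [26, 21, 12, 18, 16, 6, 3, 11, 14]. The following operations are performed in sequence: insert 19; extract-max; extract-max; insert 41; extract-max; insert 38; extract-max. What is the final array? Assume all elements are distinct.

[19, 18, 12, 14, 16, 6, 3, 11]

insert 19:
  append 19 at index 9 → [26, 21, 12, 18, 16, 6, 3, 11, 14, 19]
  19 > parent 16 at index 4, swap → [26, 21, 12, 18, 19, 6, 3, 11, 14, 16]
extract-max → returns 26:
  remove root 26; move last element 16 to root → [16, 21, 12, 18, 19, 6, 3, 11, 14]
  16 vs larger child 21 at index 1, swap → [21, 16, 12, 18, 19, 6, 3, 11, 14]
  16 vs larger child 19 at index 4, swap → [21, 19, 12, 18, 16, 6, 3, 11, 14]
extract-max → returns 21:
  remove root 21; move last element 14 to root → [14, 19, 12, 18, 16, 6, 3, 11]
  14 vs larger child 19 at index 1, swap → [19, 14, 12, 18, 16, 6, 3, 11]
  14 vs larger child 18 at index 3, swap → [19, 18, 12, 14, 16, 6, 3, 11]
insert 41:
  append 41 at index 8 → [19, 18, 12, 14, 16, 6, 3, 11, 41]
  41 > parent 14 at index 3, swap → [19, 18, 12, 41, 16, 6, 3, 11, 14]
  41 > parent 18 at index 1, swap → [19, 41, 12, 18, 16, 6, 3, 11, 14]
  41 > parent 19 at index 0, swap → [41, 19, 12, 18, 16, 6, 3, 11, 14]
extract-max → returns 41:
  remove root 41; move last element 14 to root → [14, 19, 12, 18, 16, 6, 3, 11]
  14 vs larger child 19 at index 1, swap → [19, 14, 12, 18, 16, 6, 3, 11]
  14 vs larger child 18 at index 3, swap → [19, 18, 12, 14, 16, 6, 3, 11]
insert 38:
  append 38 at index 8 → [19, 18, 12, 14, 16, 6, 3, 11, 38]
  38 > parent 14 at index 3, swap → [19, 18, 12, 38, 16, 6, 3, 11, 14]
  38 > parent 18 at index 1, swap → [19, 38, 12, 18, 16, 6, 3, 11, 14]
  38 > parent 19 at index 0, swap → [38, 19, 12, 18, 16, 6, 3, 11, 14]
extract-max → returns 38:
  remove root 38; move last element 14 to root → [14, 19, 12, 18, 16, 6, 3, 11]
  14 vs larger child 19 at index 1, swap → [19, 14, 12, 18, 16, 6, 3, 11]
  14 vs larger child 18 at index 3, swap → [19, 18, 12, 14, 16, 6, 3, 11]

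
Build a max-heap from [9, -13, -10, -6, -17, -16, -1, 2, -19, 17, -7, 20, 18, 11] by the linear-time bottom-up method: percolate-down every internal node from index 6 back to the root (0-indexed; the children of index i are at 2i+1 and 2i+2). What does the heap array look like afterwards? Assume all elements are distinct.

sift down from index 6:
  -1 vs only child 11 at index 13, swap → [9, -13, -10, -6, -17, -16, 11, 2, -19, 17, -7, 20, 18, -1]
sift down from index 5:
  -16 vs larger child 20 at index 11, swap → [9, -13, -10, -6, -17, 20, 11, 2, -19, 17, -7, -16, 18, -1]
sift down from index 4:
  -17 vs larger child 17 at index 9, swap → [9, -13, -10, -6, 17, 20, 11, 2, -19, -17, -7, -16, 18, -1]
sift down from index 3:
  -6 vs larger child 2 at index 7, swap → [9, -13, -10, 2, 17, 20, 11, -6, -19, -17, -7, -16, 18, -1]
sift down from index 2:
  -10 vs larger child 20 at index 5, swap → [9, -13, 20, 2, 17, -10, 11, -6, -19, -17, -7, -16, 18, -1]
  -10 vs larger child 18 at index 12, swap → [9, -13, 20, 2, 17, 18, 11, -6, -19, -17, -7, -16, -10, -1]
sift down from index 1:
  -13 vs larger child 17 at index 4, swap → [9, 17, 20, 2, -13, 18, 11, -6, -19, -17, -7, -16, -10, -1]
  -13 vs larger child -7 at index 10, swap → [9, 17, 20, 2, -7, 18, 11, -6, -19, -17, -13, -16, -10, -1]
sift down from index 0:
  9 vs larger child 20 at index 2, swap → [20, 17, 9, 2, -7, 18, 11, -6, -19, -17, -13, -16, -10, -1]
  9 vs larger child 18 at index 5, swap → [20, 17, 18, 2, -7, 9, 11, -6, -19, -17, -13, -16, -10, -1]

[20, 17, 18, 2, -7, 9, 11, -6, -19, -17, -13, -16, -10, -1]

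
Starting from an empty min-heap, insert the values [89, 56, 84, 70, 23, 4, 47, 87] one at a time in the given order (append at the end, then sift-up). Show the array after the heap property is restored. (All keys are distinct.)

[4, 56, 23, 87, 70, 84, 47, 89]

Insert 89:
  append 89 at index 0 → [89] (no swap needed)
Insert 56:
  append 56 at index 1 → [89, 56]
  56 < parent 89 at index 0, swap → [56, 89]
Insert 84:
  append 84 at index 2 → [56, 89, 84] (no swap needed)
Insert 70:
  append 70 at index 3 → [56, 89, 84, 70]
  70 < parent 89 at index 1, swap → [56, 70, 84, 89]
Insert 23:
  append 23 at index 4 → [56, 70, 84, 89, 23]
  23 < parent 70 at index 1, swap → [56, 23, 84, 89, 70]
  23 < parent 56 at index 0, swap → [23, 56, 84, 89, 70]
Insert 4:
  append 4 at index 5 → [23, 56, 84, 89, 70, 4]
  4 < parent 84 at index 2, swap → [23, 56, 4, 89, 70, 84]
  4 < parent 23 at index 0, swap → [4, 56, 23, 89, 70, 84]
Insert 47:
  append 47 at index 6 → [4, 56, 23, 89, 70, 84, 47] (no swap needed)
Insert 87:
  append 87 at index 7 → [4, 56, 23, 89, 70, 84, 47, 87]
  87 < parent 89 at index 3, swap → [4, 56, 23, 87, 70, 84, 47, 89]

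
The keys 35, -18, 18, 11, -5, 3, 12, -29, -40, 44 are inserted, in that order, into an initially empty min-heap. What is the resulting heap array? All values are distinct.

[-40, -29, 3, -18, 11, 18, 12, 35, -5, 44]

Insert 35:
  append 35 at index 0 → [35] (no swap needed)
Insert -18:
  append -18 at index 1 → [35, -18]
  -18 < parent 35 at index 0, swap → [-18, 35]
Insert 18:
  append 18 at index 2 → [-18, 35, 18] (no swap needed)
Insert 11:
  append 11 at index 3 → [-18, 35, 18, 11]
  11 < parent 35 at index 1, swap → [-18, 11, 18, 35]
Insert -5:
  append -5 at index 4 → [-18, 11, 18, 35, -5]
  -5 < parent 11 at index 1, swap → [-18, -5, 18, 35, 11]
Insert 3:
  append 3 at index 5 → [-18, -5, 18, 35, 11, 3]
  3 < parent 18 at index 2, swap → [-18, -5, 3, 35, 11, 18]
Insert 12:
  append 12 at index 6 → [-18, -5, 3, 35, 11, 18, 12] (no swap needed)
Insert -29:
  append -29 at index 7 → [-18, -5, 3, 35, 11, 18, 12, -29]
  -29 < parent 35 at index 3, swap → [-18, -5, 3, -29, 11, 18, 12, 35]
  -29 < parent -5 at index 1, swap → [-18, -29, 3, -5, 11, 18, 12, 35]
  -29 < parent -18 at index 0, swap → [-29, -18, 3, -5, 11, 18, 12, 35]
Insert -40:
  append -40 at index 8 → [-29, -18, 3, -5, 11, 18, 12, 35, -40]
  -40 < parent -5 at index 3, swap → [-29, -18, 3, -40, 11, 18, 12, 35, -5]
  -40 < parent -18 at index 1, swap → [-29, -40, 3, -18, 11, 18, 12, 35, -5]
  -40 < parent -29 at index 0, swap → [-40, -29, 3, -18, 11, 18, 12, 35, -5]
Insert 44:
  append 44 at index 9 → [-40, -29, 3, -18, 11, 18, 12, 35, -5, 44] (no swap needed)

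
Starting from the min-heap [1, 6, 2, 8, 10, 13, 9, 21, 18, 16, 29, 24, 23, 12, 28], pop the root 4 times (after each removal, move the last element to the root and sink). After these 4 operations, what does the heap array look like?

[9, 10, 12, 18, 16, 13, 24, 21, 28, 23, 29]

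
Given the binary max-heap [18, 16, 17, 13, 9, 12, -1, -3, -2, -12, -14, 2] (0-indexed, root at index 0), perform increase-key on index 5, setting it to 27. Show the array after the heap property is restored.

set index 5 from 12 to 27 → [18, 16, 17, 13, 9, 27, -1, -3, -2, -12, -14, 2]
27 > parent 17 at index 2, swap → [18, 16, 27, 13, 9, 17, -1, -3, -2, -12, -14, 2]
27 > parent 18 at index 0, swap → [27, 16, 18, 13, 9, 17, -1, -3, -2, -12, -14, 2]

[27, 16, 18, 13, 9, 17, -1, -3, -2, -12, -14, 2]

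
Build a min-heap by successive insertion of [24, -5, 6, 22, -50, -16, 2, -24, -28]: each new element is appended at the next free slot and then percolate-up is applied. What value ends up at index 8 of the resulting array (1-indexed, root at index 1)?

24

Insert 24:
  append 24 at index 1 → [24] (no swap needed)
Insert -5:
  append -5 at index 2 → [24, -5]
  -5 < parent 24 at index 1, swap → [-5, 24]
Insert 6:
  append 6 at index 3 → [-5, 24, 6] (no swap needed)
Insert 22:
  append 22 at index 4 → [-5, 24, 6, 22]
  22 < parent 24 at index 2, swap → [-5, 22, 6, 24]
Insert -50:
  append -50 at index 5 → [-5, 22, 6, 24, -50]
  -50 < parent 22 at index 2, swap → [-5, -50, 6, 24, 22]
  -50 < parent -5 at index 1, swap → [-50, -5, 6, 24, 22]
Insert -16:
  append -16 at index 6 → [-50, -5, 6, 24, 22, -16]
  -16 < parent 6 at index 3, swap → [-50, -5, -16, 24, 22, 6]
Insert 2:
  append 2 at index 7 → [-50, -5, -16, 24, 22, 6, 2] (no swap needed)
Insert -24:
  append -24 at index 8 → [-50, -5, -16, 24, 22, 6, 2, -24]
  -24 < parent 24 at index 4, swap → [-50, -5, -16, -24, 22, 6, 2, 24]
  -24 < parent -5 at index 2, swap → [-50, -24, -16, -5, 22, 6, 2, 24]
Insert -28:
  append -28 at index 9 → [-50, -24, -16, -5, 22, 6, 2, 24, -28]
  -28 < parent -5 at index 4, swap → [-50, -24, -16, -28, 22, 6, 2, 24, -5]
  -28 < parent -24 at index 2, swap → [-50, -28, -16, -24, 22, 6, 2, 24, -5]
resulting array: [-50, -28, -16, -24, 22, 6, 2, 24, -5]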